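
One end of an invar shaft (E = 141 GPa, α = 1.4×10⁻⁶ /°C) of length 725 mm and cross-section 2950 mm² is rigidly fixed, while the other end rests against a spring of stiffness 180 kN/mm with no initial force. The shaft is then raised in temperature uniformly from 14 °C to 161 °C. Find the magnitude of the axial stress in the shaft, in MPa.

The unrestrained thermal change is αΔT L = 1.4×10⁻⁶ × 147 × 725 = 0.1492 mm.
With a force P in the spring, the elastic change of the shaft is PL/(AE) and that of the spring is P/k; compatibility requires their sum to equal δ_free.
So P = δ_free / [L/(AE) + 1/k] = 0.1492 / [ 725/(2950×141×10³) + 1/(180×10³) ].
P = 0.1492 / 7.299×10⁻⁶ = 20440 N.
σ = P/A = 20440/2950 = 6.93 MPa.

σ ≈ 6.93 MPa (compressive)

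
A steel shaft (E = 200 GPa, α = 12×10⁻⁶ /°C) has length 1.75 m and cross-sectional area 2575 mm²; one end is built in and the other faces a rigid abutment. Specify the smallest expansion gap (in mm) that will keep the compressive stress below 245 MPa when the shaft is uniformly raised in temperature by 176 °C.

g ≈ 1.55 mm

Free expansion if unrestrained: δ_free = αΔT L = 12×10⁻⁶ × 176 × 1750 = 3.696 mm.
At the allowable stress the elastic shortening the wall may impose is σL/E = 245 × 1750 / (200×10³) = 2.144 mm.
The gap must absorb the remainder: g_min = 3.696 − 2.144 = 1.552 mm.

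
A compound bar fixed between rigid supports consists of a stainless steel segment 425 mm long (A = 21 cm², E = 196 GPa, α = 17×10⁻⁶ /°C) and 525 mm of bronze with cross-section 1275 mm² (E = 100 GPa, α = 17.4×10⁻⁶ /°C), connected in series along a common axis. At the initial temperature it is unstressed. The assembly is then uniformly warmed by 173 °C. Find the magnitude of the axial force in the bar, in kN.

P ≈ 550 kN (compressive)

Free thermal expansion of the whole bar: Σ αᵢΔT Lᵢ = 17×10⁻⁶×173×425 + 17.4×10⁻⁶×173×525 = 2.83 mm.
The rigid supports impose zero overall length change; the single axial force P common to all segments must satisfy P Σ Lᵢ/(AᵢEᵢ) = δ_free.
Σ Lᵢ/(AᵢEᵢ) = 425/(2100×196×10³) + 525/(1275×100×10³) = 5.15×10⁻⁶ mm/N.
P = 2.83 / 5.15×10⁻⁶ = 549500 N = 549.5 kN, compressive.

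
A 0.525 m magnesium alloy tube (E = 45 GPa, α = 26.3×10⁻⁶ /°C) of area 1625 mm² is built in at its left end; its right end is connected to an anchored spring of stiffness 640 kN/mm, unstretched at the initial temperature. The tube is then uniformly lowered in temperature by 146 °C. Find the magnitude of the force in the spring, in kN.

P ≈ 231 kN

Free thermal contraction: δ_free = αΔT L = 26.3×10⁻⁶ × 146 × 525 = 2.016 mm.
With a force P in the spring, the elastic change of the tube is PL/(AE) and that of the spring is P/k; compatibility requires their sum to equal δ_free.
P [ L/(AE) + 1/k ] = δ_free → P [ 525/(1625×45×10³) + 1/(640×10³) ] = 2.016.
P = 2.016 / 8.742×10⁻⁶ = 230600 N.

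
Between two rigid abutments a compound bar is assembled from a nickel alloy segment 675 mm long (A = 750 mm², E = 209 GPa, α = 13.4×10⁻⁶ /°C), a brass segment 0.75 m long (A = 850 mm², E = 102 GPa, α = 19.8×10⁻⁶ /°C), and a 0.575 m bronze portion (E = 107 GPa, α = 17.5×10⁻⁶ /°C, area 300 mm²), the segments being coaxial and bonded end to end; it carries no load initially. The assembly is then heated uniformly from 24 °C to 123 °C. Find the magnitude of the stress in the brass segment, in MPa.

σ ≈ 128 MPa (compressive)

If the supports were absent, the total length change would be Σ αᵢΔT Lᵢ = 13.4×10⁻⁶×99×675 + 19.8×10⁻⁶×99×750 + 17.5×10⁻⁶×99×575 = 3.362 mm.
The rigid supports impose zero overall length change; the single axial force P common to all segments must satisfy P Σ Lᵢ/(AᵢEᵢ) = δ_free.
The series flexibility is Σ Lᵢ/(AᵢEᵢ) = 675/(750×209×10³) + 750/(850×102×10³) + 575/(300×107×10³) = 3.087×10⁻⁵ mm/N.
Hence P = δ_free / Σ(L/AE) = 3.362/3.087×10⁻⁵ = 108.9 kN (compressive).
σ_{brass} = P / A = 108900 / 850 = 128.1 MPa.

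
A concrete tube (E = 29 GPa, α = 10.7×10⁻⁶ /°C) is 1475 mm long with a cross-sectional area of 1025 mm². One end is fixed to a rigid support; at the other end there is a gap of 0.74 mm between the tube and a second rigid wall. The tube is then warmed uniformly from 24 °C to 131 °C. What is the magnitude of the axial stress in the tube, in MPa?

σ ≈ 18.7 MPa (compressive)

If the wall were absent the tube would grow by αΔT L = 10.7×10⁻⁶ × 107 × 1475 = 1.689 mm.
This exceeds the 0.74 mm gap, so the wall pushes back. The portion of expansion that must be recovered elastically is δ_free − gap = 1.689 − 0.74 = 0.9487 mm.
That suppressed elongation corresponds to σ = E·Δ/L = 29×10³ × 0.9487/1475 = 18.65 MPa.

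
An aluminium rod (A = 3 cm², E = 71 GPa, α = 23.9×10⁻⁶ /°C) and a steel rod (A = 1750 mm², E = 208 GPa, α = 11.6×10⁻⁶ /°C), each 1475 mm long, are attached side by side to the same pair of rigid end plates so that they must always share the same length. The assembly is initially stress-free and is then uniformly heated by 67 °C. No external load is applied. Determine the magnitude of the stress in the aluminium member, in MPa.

σ ≈ 55.3 MPa (compressive)

Equilibrium of a rigid end plate with no external load gives equal and opposite internal forces ±P in the two members. Since α_{aluminium} > α_{steel}, heating drives the aluminium into compression and the steel into tension.
Equating the net (thermal + elastic) strains gives |α₁ − α₂|·ΔT = P·[1/(A₁E₁) + 1/(A₂E₂)].
|α₁ − α₂|·ΔT = 12.3×10⁻⁶ × 67 = 0.0008241.
1/(A₁E₁) + 1/(A₂E₂) = 1/(300×71×10³) + 1/(1750×208×10³) = 4.97×10⁻⁸ N⁻¹.
P = 0.0008241 / 4.97×10⁻⁸ = 16580 N = 16.58 kN.
σ_{aluminium} = P/A₁ = 16580/300 = 55.28 MPa, compressive.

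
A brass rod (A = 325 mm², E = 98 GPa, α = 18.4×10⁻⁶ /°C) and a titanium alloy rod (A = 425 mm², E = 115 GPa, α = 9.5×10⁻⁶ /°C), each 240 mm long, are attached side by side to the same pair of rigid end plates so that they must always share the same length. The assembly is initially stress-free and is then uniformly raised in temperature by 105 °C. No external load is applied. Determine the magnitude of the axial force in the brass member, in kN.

P ≈ 18 kN (compressive in the brass)

The brass has the larger α, so on heating it would change length more than the titanium alloy if both were free. The rigid plates force a common final length, so the brass is put into compression and the titanium alloy into tension, with equal and opposite forces P (no external load).
Equating the net (thermal + elastic) strains gives |α₁ − α₂|·ΔT = P·[1/(A₁E₁) + 1/(A₂E₂)].
|α₁ − α₂|·ΔT = 8.9×10⁻⁶ × 105 = 0.0009345.
1/(A₁E₁) + 1/(A₂E₂) = 1/(325×98×10³) + 1/(425×115×10³) = 5.186×10⁻⁸ N⁻¹.
So P = 0.0009345 / 5.186×10⁻⁸ = 18.02 kN.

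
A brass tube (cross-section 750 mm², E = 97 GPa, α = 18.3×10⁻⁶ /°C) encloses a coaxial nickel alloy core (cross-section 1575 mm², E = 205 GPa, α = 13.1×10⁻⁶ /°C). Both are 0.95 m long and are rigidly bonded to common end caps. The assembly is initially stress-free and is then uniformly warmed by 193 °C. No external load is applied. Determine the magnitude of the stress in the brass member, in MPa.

The brass has the larger α, so on heating it would change length more than the nickel alloy if both were free. The rigid plates force a common final length, so the brass is put into compression and the nickel alloy into tension, with equal and opposite forces P (no external load).
Compatibility of the two members (thermal + elastic change equal): (α₁ − α₂)ΔT = P·[1/(A₁E₁) + 1/(A₂E₂)].
|α₁ − α₂|·ΔT = 5.2×10⁻⁶ × 193 = 0.001004.
1/(A₁E₁) + 1/(A₂E₂) = 1/(750×97×10³) + 1/(1575×205×10³) = 1.684×10⁻⁸ N⁻¹.
So P = 0.001004 / 1.684×10⁻⁸ = 59.59 kN.
σ_{brass} = P/A₁ = 59590/750 = 79.45 MPa, compressive.

σ ≈ 79.4 MPa (compressive)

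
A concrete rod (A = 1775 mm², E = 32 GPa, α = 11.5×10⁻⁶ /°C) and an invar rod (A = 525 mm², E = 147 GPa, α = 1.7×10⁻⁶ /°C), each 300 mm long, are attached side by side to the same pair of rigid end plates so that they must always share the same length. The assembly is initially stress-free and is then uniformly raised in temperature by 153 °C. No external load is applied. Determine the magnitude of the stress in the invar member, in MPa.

The concrete has the larger α, so on heating it would change length more than the invar if both were free. The rigid plates force a common final length, so the concrete is put into compression and the invar into tension, with equal and opposite forces P (no external load).
Equating the net (thermal + elastic) strains gives |α₁ − α₂|·ΔT = P·[1/(A₁E₁) + 1/(A₂E₂)].
|α₁ − α₂|·ΔT = 9.8×10⁻⁶ × 153 = 0.001499.
1/(A₁E₁) + 1/(A₂E₂) = 1/(1775×32×10³) + 1/(525×147×10³) = 3.056×10⁻⁸ N⁻¹.
P = 0.001499 / 3.056×10⁻⁸ = 49060 N = 49.06 kN.
σ_{invar} = P/A₂ = 49060/525 = 93.45 MPa, tensile.

σ ≈ 93.4 MPa (tensile)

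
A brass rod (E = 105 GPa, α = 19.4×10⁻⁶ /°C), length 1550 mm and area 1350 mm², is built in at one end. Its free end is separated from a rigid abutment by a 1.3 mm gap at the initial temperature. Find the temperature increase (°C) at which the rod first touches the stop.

Contact occurs when the free expansion equals the gap: αΔT L = 1.3 mm.
ΔT = 1.3 / (19.4×10⁻⁶ × 1550) = 43.23 °C.

ΔT ≈ 43.2 °C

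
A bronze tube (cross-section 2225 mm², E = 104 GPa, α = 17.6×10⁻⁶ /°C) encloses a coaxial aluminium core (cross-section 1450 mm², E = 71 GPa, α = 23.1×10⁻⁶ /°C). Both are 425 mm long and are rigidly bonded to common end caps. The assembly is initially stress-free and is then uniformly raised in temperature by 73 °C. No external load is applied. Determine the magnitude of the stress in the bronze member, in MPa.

Equilibrium of a rigid end plate with no external load gives equal and opposite internal forces ±P in the two members. Since α_{aluminium} > α_{bronze}, heating drives the aluminium into compression and the bronze into tension.
Compatibility of the two members (thermal + elastic change equal): (α₁ − α₂)ΔT = P·[1/(A₁E₁) + 1/(A₂E₂)].
|α₁ − α₂|·ΔT = 5.5×10⁻⁶ × 73 = 0.0004015.
1/(A₁E₁) + 1/(A₂E₂) = 1/(2225×104×10³) + 1/(1450×71×10³) = 1.403×10⁻⁸ N⁻¹.
So P = 0.0004015 / 1.403×10⁻⁸ = 28.61 kN.
σ_{bronze} = P/A₁ = 28610/2225 = 12.86 MPa, tensile.

σ ≈ 12.9 MPa (tensile)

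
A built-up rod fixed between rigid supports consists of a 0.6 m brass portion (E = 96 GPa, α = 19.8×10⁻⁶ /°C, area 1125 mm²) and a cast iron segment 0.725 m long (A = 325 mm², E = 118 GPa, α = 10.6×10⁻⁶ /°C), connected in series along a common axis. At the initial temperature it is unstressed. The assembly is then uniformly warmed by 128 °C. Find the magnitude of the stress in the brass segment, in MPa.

If the supports were absent, the total length change would be Σ αᵢΔT Lᵢ = 19.8×10⁻⁶×128×600 + 10.6×10⁻⁶×128×725 = 2.504 mm.
Since the ends are fixed, an axial force P builds up, equal in every segment, with P · Σ Lᵢ/(AᵢEᵢ) = δ_free.
Σ Lᵢ/(AᵢEᵢ) = 600/(1125×96×10³) + 725/(325×118×10³) = 2.446×10⁻⁵ mm/N.
Hence P = δ_free / Σ(L/AE) = 2.504/2.446×10⁻⁵ = 102.4 kN (compressive).
σ_{brass} = P / A = 102400 / 1125 = 91.01 MPa.

σ ≈ 91 MPa (compressive)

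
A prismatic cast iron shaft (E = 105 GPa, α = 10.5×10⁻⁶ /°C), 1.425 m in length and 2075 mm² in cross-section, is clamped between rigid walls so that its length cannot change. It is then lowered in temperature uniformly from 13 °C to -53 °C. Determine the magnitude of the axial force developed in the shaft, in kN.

Full restraint means ε = 0, so the stress is σ = EαΔT = 105×10³ × 10.5×10⁻⁶ × 66 = 72.77 MPa.
Axial force P = σA = 72.77 × 2075 = 151000 N = 151 kN, tensile.

P ≈ 151 kN (tensile)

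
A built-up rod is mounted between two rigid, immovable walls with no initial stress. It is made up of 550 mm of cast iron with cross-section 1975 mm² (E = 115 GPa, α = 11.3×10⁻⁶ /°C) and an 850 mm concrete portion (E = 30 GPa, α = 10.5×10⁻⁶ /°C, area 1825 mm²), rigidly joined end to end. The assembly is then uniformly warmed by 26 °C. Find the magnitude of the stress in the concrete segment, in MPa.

Free thermal expansion of the whole bar: Σ αᵢΔT Lᵢ = 11.3×10⁻⁶×26×550 + 10.5×10⁻⁶×26×850 = 0.3936 mm.
Since the ends are fixed, an axial force P builds up, equal in every segment, with P · Σ Lᵢ/(AᵢEᵢ) = δ_free.
The series flexibility is Σ Lᵢ/(AᵢEᵢ) = 550/(1975×115×10³) + 850/(1825×30×10³) = 1.795×10⁻⁵ mm/N.
Hence P = δ_free / Σ(L/AE) = 0.3936/1.795×10⁻⁵ = 21.93 kN (compressive).
σ_{concrete} = P / A = 21930 / 1825 = 12.02 MPa.

σ ≈ 12 MPa (compressive)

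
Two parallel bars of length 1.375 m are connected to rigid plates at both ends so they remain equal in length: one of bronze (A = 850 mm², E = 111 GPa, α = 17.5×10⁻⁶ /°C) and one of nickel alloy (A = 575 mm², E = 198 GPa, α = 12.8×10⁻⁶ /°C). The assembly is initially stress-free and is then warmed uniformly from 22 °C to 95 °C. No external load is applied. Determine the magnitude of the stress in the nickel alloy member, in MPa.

Equilibrium of a rigid end plate with no external load gives equal and opposite internal forces ±P in the two members. Since α_{bronze} > α_{nickel alloy}, heating drives the bronze into compression and the nickel alloy into tension.
Equating the net (thermal + elastic) strains gives |α₁ − α₂|·ΔT = P·[1/(A₁E₁) + 1/(A₂E₂)].
|α₁ − α₂|·ΔT = 4.7×10⁻⁶ × 73 = 0.0003431.
1/(A₁E₁) + 1/(A₂E₂) = 1/(850×111×10³) + 1/(575×198×10³) = 1.938×10⁻⁸ N⁻¹.
P = 0.0003431 / 1.938×10⁻⁸ = 17700 N = 17.7 kN.
σ_{nickel alloy} = P/A₂ = 17700/575 = 30.79 MPa, tensile.

σ ≈ 30.8 MPa (tensile)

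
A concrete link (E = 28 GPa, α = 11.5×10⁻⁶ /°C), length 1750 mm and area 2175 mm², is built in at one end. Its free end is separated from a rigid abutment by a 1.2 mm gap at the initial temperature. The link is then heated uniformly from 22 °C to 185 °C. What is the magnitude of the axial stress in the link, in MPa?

If the wall were absent the link would grow by αΔT L = 11.5×10⁻⁶ × 163 × 1750 = 3.28 mm.
This exceeds the 1.2 mm gap, so the wall pushes back. The portion of expansion that must be recovered elastically is δ_free − gap = 3.28 − 1.2 = 2.08 mm.
So σ = E(δ_free − g)/L = 28×10³ × 2.08/1750 = 33.29 MPa.

σ ≈ 33.3 MPa (compressive)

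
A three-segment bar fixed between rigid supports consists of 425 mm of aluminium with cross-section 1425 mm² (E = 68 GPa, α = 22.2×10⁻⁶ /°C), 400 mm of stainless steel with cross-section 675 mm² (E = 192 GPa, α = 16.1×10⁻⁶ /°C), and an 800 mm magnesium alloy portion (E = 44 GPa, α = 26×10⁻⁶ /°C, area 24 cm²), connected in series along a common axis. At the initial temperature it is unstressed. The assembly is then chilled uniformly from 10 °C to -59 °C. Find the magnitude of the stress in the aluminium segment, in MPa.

If the supports were absent, the total length change would be Σ αᵢΔT Lᵢ = 22.2×10⁻⁶×69×425 + 16.1×10⁻⁶×69×400 + 26×10⁻⁶×69×800 = 2.531 mm.
Since the ends are fixed, an axial force P builds up, equal in every segment, with P · Σ Lᵢ/(AᵢEᵢ) = δ_free.
The series flexibility is Σ Lᵢ/(AᵢEᵢ) = 425/(1425×68×10³) + 400/(675×192×10³) + 800/(2400×44×10³) = 1.505×10⁻⁵ mm/N.
Hence P = δ_free / Σ(L/AE) = 2.531/1.505×10⁻⁵ = 168.2 kN (tensile).
σ_{aluminium} = P / A = 168200 / 1425 = 118 MPa.

σ ≈ 118 MPa (tensile)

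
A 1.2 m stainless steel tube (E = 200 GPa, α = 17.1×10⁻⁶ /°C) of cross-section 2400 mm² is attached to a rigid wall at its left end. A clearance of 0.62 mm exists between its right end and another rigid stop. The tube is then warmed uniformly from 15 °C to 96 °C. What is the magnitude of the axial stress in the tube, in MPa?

σ ≈ 174 MPa (compressive)

If the wall were absent the tube would grow by αΔT L = 17.1×10⁻⁶ × 81 × 1200 = 1.662 mm.
This exceeds the 0.62 mm gap, so the wall pushes back. The portion of expansion that must be recovered elastically is δ_free − gap = 1.662 − 0.62 = 1.042 mm.
Compatibility: PL/(AE) = 1.042 mm, so σ = P/A = E × (1.042/1200) = 173.7 MPa.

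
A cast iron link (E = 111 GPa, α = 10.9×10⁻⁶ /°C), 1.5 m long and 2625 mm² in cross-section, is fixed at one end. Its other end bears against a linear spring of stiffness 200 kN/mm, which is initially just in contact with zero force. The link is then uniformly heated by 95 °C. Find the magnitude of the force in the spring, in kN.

The unrestrained thermal change is αΔT L = 10.9×10⁻⁶ × 95 × 1500 = 1.553 mm.
Let P be the compressive force at the spring. The link shortens elastically by PL/(AE) and the spring compresses by P/k; together these equal δ_free.
So P = δ_free / [L/(AE) + 1/k] = 1.553 / [ 1500/(2625×111×10³) + 1/(200×10³) ].
P = 1.553 / 1.015×10⁻⁵ = 153100 N.

P ≈ 153 kN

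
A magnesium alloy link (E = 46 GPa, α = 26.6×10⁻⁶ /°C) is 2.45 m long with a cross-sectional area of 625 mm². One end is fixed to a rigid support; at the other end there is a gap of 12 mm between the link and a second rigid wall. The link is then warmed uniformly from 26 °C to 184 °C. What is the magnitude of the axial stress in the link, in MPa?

σ ≈ 0 MPa

If the wall were absent the link would grow by αΔT L = 26.6×10⁻⁶ × 158 × 2450 = 10.3 mm.
Since δ_free = 10.3 mm is less than the 12 mm gap, the link never touches the wall. No axial force develops.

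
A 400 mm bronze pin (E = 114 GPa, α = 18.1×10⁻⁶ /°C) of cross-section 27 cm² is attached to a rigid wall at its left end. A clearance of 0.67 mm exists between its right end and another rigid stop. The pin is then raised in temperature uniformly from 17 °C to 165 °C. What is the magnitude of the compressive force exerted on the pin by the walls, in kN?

Free thermal elongation = αΔT L = 18.1×10⁻⁶ × 148 × 400 = 1.072 mm.
The gap closes (δ_free > 0.67 mm) and the wall then resists a further 1.072 − 0.67 = 0.4015 mm of expansion.
So σ = E(δ_free − g)/L = 114×10³ × 0.4015/400 = 114.4 MPa.
Force on the wall = σA = 114.4 × 2700 mm² = 309 kN.

P ≈ 309 kN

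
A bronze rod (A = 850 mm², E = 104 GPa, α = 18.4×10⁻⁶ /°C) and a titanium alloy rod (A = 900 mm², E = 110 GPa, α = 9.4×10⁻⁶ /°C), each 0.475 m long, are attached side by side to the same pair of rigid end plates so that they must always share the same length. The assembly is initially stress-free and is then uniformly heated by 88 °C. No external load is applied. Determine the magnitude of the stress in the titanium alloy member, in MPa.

σ ≈ 41.1 MPa (tensile)

Equilibrium of a rigid end plate with no external load gives equal and opposite internal forces ±P in the two members. Since α_{bronze} > α_{titanium alloy}, heating drives the bronze into compression and the titanium alloy into tension.
Compatibility of the two members (thermal + elastic change equal): (α₁ − α₂)ΔT = P·[1/(A₁E₁) + 1/(A₂E₂)].
|α₁ − α₂|·ΔT = 9×10⁻⁶ × 88 = 0.000792.
1/(A₁E₁) + 1/(A₂E₂) = 1/(850×104×10³) + 1/(900×110×10³) = 2.141×10⁻⁸ N⁻¹.
So P = 0.000792 / 2.141×10⁻⁸ = 36.99 kN.
σ_{titanium alloy} = P/A₂ = 36990/900 = 41.1 MPa, tensile.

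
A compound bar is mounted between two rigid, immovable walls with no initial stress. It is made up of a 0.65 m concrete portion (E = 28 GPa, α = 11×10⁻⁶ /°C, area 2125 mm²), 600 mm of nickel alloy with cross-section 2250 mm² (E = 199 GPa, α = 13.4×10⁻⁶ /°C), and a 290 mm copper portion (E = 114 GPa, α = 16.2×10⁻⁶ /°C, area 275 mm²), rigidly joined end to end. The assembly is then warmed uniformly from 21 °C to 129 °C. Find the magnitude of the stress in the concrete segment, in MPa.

Free thermal expansion of the whole bar: Σ αᵢΔT Lᵢ = 11×10⁻⁶×108×650 + 13.4×10⁻⁶×108×600 + 16.2×10⁻⁶×108×290 = 2.148 mm.
Since the ends are fixed, an axial force P builds up, equal in every segment, with P · Σ Lᵢ/(AᵢEᵢ) = δ_free.
The series flexibility is Σ Lᵢ/(AᵢEᵢ) = 650/(2125×28×10³) + 600/(2250×199×10³) + 290/(275×114×10³) = 2.151×10⁻⁵ mm/N.
Hence P = δ_free / Σ(L/AE) = 2.148/2.151×10⁻⁵ = 99.83 kN (compressive).
σ_{concrete} = P / A = 99830 / 2125 = 46.98 MPa.

σ ≈ 47 MPa (compressive)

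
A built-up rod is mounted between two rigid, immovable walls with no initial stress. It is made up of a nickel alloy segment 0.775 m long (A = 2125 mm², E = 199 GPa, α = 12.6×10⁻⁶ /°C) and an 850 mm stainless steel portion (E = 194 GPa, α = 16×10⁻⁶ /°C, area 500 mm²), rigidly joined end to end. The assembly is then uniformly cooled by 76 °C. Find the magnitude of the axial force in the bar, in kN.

With the walls removed the bar would change length by δ_free = Σ αᵢΔT Lᵢ = 12.6×10⁻⁶×76×775 + 16×10⁻⁶×76×850 = 1.776 mm.
The walls prevent any net length change, so an axial force P (same in every segment) develops. Compatibility: P · Σ Lᵢ/(AᵢEᵢ) = δ_free.
The series flexibility is Σ Lᵢ/(AᵢEᵢ) = 775/(2125×199×10³) + 850/(500×194×10³) = 1.06×10⁻⁵ mm/N.
Hence P = δ_free / Σ(L/AE) = 1.776/1.06×10⁻⁵ = 167.6 kN (tensile).

P ≈ 168 kN (tensile)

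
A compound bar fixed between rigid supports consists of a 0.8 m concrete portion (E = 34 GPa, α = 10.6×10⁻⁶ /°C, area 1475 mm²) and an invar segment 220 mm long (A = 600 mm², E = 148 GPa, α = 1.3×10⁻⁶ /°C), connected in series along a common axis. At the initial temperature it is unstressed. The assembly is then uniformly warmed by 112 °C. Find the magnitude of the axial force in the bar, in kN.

P ≈ 53.3 kN (compressive)

With the walls removed the bar would change length by δ_free = Σ αᵢΔT Lᵢ = 10.6×10⁻⁶×112×800 + 1.3×10⁻⁶×112×220 = 0.9818 mm.
Since the ends are fixed, an axial force P builds up, equal in every segment, with P · Σ Lᵢ/(AᵢEᵢ) = δ_free.
Σ Lᵢ/(AᵢEᵢ) = 800/(1475×34×10³) + 220/(600×148×10³) = 1.843×10⁻⁵ mm/N.
So P = 0.9818 / 1.843×10⁻⁵ = 53.27 kN, compressive.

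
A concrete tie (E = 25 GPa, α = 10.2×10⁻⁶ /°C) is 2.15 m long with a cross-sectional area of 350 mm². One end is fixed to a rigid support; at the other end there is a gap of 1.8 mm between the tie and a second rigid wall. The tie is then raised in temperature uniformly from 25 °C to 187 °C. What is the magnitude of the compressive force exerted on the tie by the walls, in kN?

Unrestrained expansion: δ_free = αΔT L = 10.2×10⁻⁶ × 162 × 2150 = 3.553 mm.
The gap closes (δ_free > 1.8 mm) and the wall then resists a further 3.553 − 1.8 = 1.753 mm of expansion.
Compatibility: PL/(AE) = 1.753 mm, so σ = P/A = E × (1.753/2150) = 20.38 MPa.
Force on the wall = σA = 20.38 × 350 mm² = 7.133 kN.

P ≈ 7.13 kN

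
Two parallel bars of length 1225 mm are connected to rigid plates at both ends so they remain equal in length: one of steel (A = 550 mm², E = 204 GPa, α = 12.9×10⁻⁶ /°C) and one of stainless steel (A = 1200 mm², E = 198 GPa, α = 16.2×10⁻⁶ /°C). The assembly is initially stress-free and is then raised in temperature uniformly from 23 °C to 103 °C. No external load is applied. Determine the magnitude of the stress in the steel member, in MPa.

σ ≈ 36.6 MPa (tensile)

The stainless steel has the larger α, so on heating it would change length more than the steel if both were free. The rigid plates force a common final length, so the stainless steel is put into compression and the steel into tension, with equal and opposite forces P (no external load).
Compatibility of the two members (thermal + elastic change equal): (α₁ − α₂)ΔT = P·[1/(A₁E₁) + 1/(A₂E₂)].
|α₁ − α₂|·ΔT = 3.3×10⁻⁶ × 80 = 0.000264.
1/(A₁E₁) + 1/(A₂E₂) = 1/(550×204×10³) + 1/(1200×198×10³) = 1.312×10⁻⁸ N⁻¹.
P = 0.000264 / 1.312×10⁻⁸ = 20120 N = 20.12 kN.
σ_{steel} = P/A₁ = 20120/550 = 36.58 MPa, tensile.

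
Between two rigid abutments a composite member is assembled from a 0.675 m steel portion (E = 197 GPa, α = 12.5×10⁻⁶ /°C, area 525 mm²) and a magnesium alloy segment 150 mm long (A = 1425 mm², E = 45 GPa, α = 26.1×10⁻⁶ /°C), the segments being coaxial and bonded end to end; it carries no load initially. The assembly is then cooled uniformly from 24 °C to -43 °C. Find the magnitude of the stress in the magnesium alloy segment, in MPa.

σ ≈ 65.5 MPa (tensile)

With the walls removed the bar would change length by δ_free = Σ αᵢΔT Lᵢ = 12.5×10⁻⁶×67×675 + 26.1×10⁻⁶×67×150 = 0.8276 mm.
The rigid supports impose zero overall length change; the single axial force P common to all segments must satisfy P Σ Lᵢ/(AᵢEᵢ) = δ_free.
Σ Lᵢ/(AᵢEᵢ) = 675/(525×197×10³) + 150/(1425×45×10³) = 8.866×10⁻⁶ mm/N.
P = 0.8276 / 8.866×10⁻⁶ = 93350 N = 93.35 kN, tensile.
σ_{magnesium alloy} = P / A = 93350 / 1425 = 65.51 MPa.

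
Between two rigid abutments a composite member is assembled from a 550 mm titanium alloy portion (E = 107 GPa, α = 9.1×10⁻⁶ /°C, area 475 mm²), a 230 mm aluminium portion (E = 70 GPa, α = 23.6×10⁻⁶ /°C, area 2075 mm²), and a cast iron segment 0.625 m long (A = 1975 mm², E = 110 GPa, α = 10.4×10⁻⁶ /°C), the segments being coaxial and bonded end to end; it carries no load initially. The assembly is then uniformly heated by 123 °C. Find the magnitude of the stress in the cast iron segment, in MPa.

σ ≈ 69 MPa (compressive)

If the supports were absent, the total length change would be Σ αᵢΔT Lᵢ = 9.1×10⁻⁶×123×550 + 23.6×10⁻⁶×123×230 + 10.4×10⁻⁶×123×625 = 2.083 mm.
Since the ends are fixed, an axial force P builds up, equal in every segment, with P · Σ Lᵢ/(AᵢEᵢ) = δ_free.
Σ Lᵢ/(AᵢEᵢ) = 550/(475×107×10³) + 230/(2075×70×10³) + 625/(1975×110×10³) = 1.528×10⁻⁵ mm/N.
Hence P = δ_free / Σ(L/AE) = 2.083/1.528×10⁻⁵ = 136.3 kN (compressive).
σ_{cast iron} = P / A = 136300 / 1975 = 69.01 MPa.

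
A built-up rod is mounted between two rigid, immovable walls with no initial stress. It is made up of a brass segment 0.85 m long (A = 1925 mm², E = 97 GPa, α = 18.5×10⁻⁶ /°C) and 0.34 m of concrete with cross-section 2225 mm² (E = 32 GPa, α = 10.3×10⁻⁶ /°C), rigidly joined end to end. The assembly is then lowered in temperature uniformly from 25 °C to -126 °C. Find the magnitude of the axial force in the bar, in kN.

P ≈ 311 kN (tensile)

Free thermal contraction of the whole bar: Σ αᵢΔT Lᵢ = 18.5×10⁻⁶×151×850 + 10.3×10⁻⁶×151×340 = 2.903 mm.
The walls prevent any net length change, so an axial force P (same in every segment) develops. Compatibility: P · Σ Lᵢ/(AᵢEᵢ) = δ_free.
The series flexibility is Σ Lᵢ/(AᵢEᵢ) = 850/(1925×97×10³) + 340/(2225×32×10³) = 9.327×10⁻⁶ mm/N.
So P = 2.903 / 9.327×10⁻⁶ = 311.3 kN, tensile.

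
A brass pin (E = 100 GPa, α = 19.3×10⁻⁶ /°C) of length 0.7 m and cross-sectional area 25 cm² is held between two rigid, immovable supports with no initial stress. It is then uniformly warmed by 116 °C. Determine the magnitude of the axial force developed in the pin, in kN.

P ≈ 560 kN (compressive)

Full restraint means ε = 0, so the stress is σ = EαΔT = 100×10³ × 19.3×10⁻⁶ × 116 = 223.9 MPa.
Then P = σA = 223.9 × 2500 mm² = 559.7 kN, compressive.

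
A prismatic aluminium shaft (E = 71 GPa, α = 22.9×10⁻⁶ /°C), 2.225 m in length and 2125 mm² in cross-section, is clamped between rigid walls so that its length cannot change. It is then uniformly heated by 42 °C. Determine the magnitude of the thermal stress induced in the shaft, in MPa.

The supports are rigid, so the total axial strain is zero. The restrained thermal strain is ε = αΔT = 22.9×10⁻⁶ × 42 = 961.8×10⁻⁶.
σ = EαΔT = 71×10³ × 22.9×10⁻⁶ × 42 = 68.29 MPa (compressive; the shaft is trying to expand).

σ ≈ 68.3 MPa (compressive)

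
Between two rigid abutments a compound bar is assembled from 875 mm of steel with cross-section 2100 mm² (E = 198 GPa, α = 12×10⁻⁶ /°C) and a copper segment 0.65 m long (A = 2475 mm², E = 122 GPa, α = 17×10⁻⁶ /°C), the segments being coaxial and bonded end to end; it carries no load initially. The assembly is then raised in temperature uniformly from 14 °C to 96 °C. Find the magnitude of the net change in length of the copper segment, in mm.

If the supports were absent, the total length change would be Σ αᵢΔT Lᵢ = 12×10⁻⁶×82×875 + 17×10⁻⁶×82×650 = 1.767 mm.
The rigid supports impose zero overall length change; the single axial force P common to all segments must satisfy P Σ Lᵢ/(AᵢEᵢ) = δ_free.
Σ Lᵢ/(AᵢEᵢ) = 875/(2100×198×10³) + 650/(2475×122×10³) = 4.257×10⁻⁶ mm/N.
P = 1.767 / 4.257×10⁻⁶ = 415100 N = 415.1 kN, compressive.
For the copper segment, free thermal change = 17×10⁻⁶×82×650 = 0.9061 mm and elastic change from P = 415100×650/(2475×122×10³) = 0.8936 mm; these oppose, so the net change is 0.0125 mm (segment lengthens).

|ΔL| ≈ 0.0125 mm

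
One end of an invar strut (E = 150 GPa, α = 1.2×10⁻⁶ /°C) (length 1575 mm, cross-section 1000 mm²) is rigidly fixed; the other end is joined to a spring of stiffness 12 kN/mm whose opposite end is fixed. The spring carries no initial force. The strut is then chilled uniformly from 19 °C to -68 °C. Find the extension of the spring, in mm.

If the spring were absent the strut would shorten by αΔT L = 1.2×10⁻⁶ × 87 × 1575 = 0.1644 mm.
With a force P in the spring, the elastic change of the strut is PL/(AE) and that of the spring is P/k; compatibility requires their sum to equal δ_free.
So P = δ_free / [L/(AE) + 1/k] = 0.1644 / [ 1575/(1000×150×10³) + 1/(12×10³) ].
P = 0.1644 / 9.383×10⁻⁵ = 1752 N.
Spring extension = P/k = 1752/(12×10³) = 0.146 mm.

δ ≈ 0.146 mm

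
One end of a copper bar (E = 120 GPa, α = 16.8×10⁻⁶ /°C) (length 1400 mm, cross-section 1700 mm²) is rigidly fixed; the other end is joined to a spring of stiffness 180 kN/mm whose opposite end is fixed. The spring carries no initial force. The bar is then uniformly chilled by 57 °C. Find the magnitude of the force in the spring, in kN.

Free thermal contraction: δ_free = αΔT L = 16.8×10⁻⁶ × 57 × 1400 = 1.341 mm.
Let P be the tensile force in the spring. The bar extends elastically by PL/(AE) and the spring stretches by P/k; together these equal δ_free.
So P = δ_free / [L/(AE) + 1/k] = 1.341 / [ 1400/(1700×120×10³) + 1/(180×10³) ].
P = 1.341 / 1.242×10⁻⁵ = 108000 N.

P ≈ 108 kN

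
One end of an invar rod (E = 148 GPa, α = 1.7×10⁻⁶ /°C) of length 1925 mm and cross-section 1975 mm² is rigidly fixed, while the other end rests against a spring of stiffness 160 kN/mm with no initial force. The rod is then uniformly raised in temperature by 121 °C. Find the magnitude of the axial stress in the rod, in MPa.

The unrestrained thermal change is αΔT L = 1.7×10⁻⁶ × 121 × 1925 = 0.396 mm.
Let P be the compressive force at the spring. The rod shortens elastically by PL/(AE) and the spring compresses by P/k; together these equal δ_free.
P [ L/(AE) + 1/k ] = δ_free → P [ 1925/(1975×148×10³) + 1/(160×10³) ] = 0.396.
P = 0.396 / 1.284×10⁻⁵ = 30850 N.
σ = P/A = 30850/1975 = 15.62 MPa.

σ ≈ 15.6 MPa (compressive)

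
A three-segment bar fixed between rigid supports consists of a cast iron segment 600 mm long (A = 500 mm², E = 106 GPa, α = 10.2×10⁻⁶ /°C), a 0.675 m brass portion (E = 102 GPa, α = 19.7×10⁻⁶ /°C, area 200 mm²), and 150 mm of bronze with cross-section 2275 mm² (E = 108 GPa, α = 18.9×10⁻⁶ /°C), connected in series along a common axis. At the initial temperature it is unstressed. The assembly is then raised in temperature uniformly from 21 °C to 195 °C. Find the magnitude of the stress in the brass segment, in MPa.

σ ≈ 430 MPa (compressive)

With the walls removed the bar would change length by δ_free = Σ αᵢΔT Lᵢ = 10.2×10⁻⁶×174×600 + 19.7×10⁻⁶×174×675 + 18.9×10⁻⁶×174×150 = 3.872 mm.
The walls prevent any net length change, so an axial force P (same in every segment) develops. Compatibility: P · Σ Lᵢ/(AᵢEᵢ) = δ_free.
Σ Lᵢ/(AᵢEᵢ) = 600/(500×106×10³) + 675/(200×102×10³) + 150/(2275×108×10³) = 4.502×10⁻⁵ mm/N.
So P = 3.872 / 4.502×10⁻⁵ = 86.01 kN, compressive.
σ_{brass} = P / A = 86010 / 200 = 430 MPa.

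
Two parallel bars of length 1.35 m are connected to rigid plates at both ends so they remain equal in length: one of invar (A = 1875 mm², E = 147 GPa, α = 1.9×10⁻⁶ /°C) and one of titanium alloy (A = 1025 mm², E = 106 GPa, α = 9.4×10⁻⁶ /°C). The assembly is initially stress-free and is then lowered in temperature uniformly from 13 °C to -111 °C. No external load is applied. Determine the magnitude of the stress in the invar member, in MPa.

Equilibrium of a rigid end plate with no external load gives equal and opposite internal forces ±P in the two members. Since α_{titanium alloy} > α_{invar}, cooling drives the titanium alloy into tension and the invar into compression.
Setting the final lengths equal and cancelling L: (α₁ − α₂)ΔT = P/(A₁E₁) + P/(A₂E₂).
|α₁ − α₂|·ΔT = 7.5×10⁻⁶ × 124 = 0.00093.
1/(A₁E₁) + 1/(A₂E₂) = 1/(1875×147×10³) + 1/(1025×106×10³) = 1.283×10⁻⁸ N⁻¹.
So P = 0.00093 / 1.283×10⁻⁸ = 72.48 kN.
σ_{invar} = P/A₁ = 72480/1875 = 38.65 MPa, compressive.

σ ≈ 38.7 MPa (compressive)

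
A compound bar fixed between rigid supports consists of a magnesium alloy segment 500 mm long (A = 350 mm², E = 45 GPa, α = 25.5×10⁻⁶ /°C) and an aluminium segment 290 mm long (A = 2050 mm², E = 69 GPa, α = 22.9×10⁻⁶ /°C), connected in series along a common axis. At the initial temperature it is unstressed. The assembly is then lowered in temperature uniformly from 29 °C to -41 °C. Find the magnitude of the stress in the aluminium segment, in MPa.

σ ≈ 19.6 MPa (tensile)

If the supports were absent, the total length change would be Σ αᵢΔT Lᵢ = 25.5×10⁻⁶×70×500 + 22.9×10⁻⁶×70×290 = 1.357 mm.
Since the ends are fixed, an axial force P builds up, equal in every segment, with P · Σ Lᵢ/(AᵢEᵢ) = δ_free.
The series flexibility is Σ Lᵢ/(AᵢEᵢ) = 500/(350×45×10³) + 290/(2050×69×10³) = 3.38×10⁻⁵ mm/N.
So P = 1.357 / 3.38×10⁻⁵ = 40.16 kN, tensile.
σ_{aluminium} = P / A = 40160 / 2050 = 19.59 MPa.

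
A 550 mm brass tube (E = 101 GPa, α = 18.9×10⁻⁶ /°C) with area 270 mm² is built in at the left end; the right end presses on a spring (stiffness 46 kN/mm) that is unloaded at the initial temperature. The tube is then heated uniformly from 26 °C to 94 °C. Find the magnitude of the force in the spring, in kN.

If the spring were absent the tube would lengthen by αΔT L = 18.9×10⁻⁶ × 68 × 550 = 0.7069 mm.
With a force P in the spring, the elastic change of the tube is PL/(AE) and that of the spring is P/k; compatibility requires their sum to equal δ_free.
P [ L/(AE) + 1/k ] = δ_free → P [ 550/(270×101×10³) + 1/(46×10³) ] = 0.7069.
P = 0.7069 / 4.191×10⁻⁵ = 16870 N.

P ≈ 16.9 kN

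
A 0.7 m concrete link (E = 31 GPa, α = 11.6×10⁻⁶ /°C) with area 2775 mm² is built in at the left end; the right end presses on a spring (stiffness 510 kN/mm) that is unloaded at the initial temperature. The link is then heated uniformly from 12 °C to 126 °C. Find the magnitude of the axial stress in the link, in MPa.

σ ≈ 33 MPa (compressive)

Free thermal expansion: δ_free = αΔT L = 11.6×10⁻⁶ × 114 × 700 = 0.9257 mm.
Let P be the compressive force at the spring. The link shortens elastically by PL/(AE) and the spring compresses by P/k; together these equal δ_free.
So P = δ_free / [L/(AE) + 1/k] = 0.9257 / [ 700/(2775×31×10³) + 1/(510×10³) ].
P = 0.9257 / 1.01×10⁻⁵ = 91670 N.
σ = P/A = 91670/2775 = 33.03 MPa.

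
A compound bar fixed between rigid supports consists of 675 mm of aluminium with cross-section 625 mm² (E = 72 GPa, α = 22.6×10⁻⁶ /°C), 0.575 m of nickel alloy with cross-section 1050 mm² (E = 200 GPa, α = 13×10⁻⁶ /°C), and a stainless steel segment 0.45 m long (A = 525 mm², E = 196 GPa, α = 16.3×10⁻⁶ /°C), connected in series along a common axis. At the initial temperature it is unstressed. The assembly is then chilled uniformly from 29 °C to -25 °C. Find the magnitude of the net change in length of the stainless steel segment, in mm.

|ΔL| ≈ 0.075 mm

With the walls removed the bar would change length by δ_free = Σ αᵢΔT Lᵢ = 22.6×10⁻⁶×54×675 + 13×10⁻⁶×54×575 + 16.3×10⁻⁶×54×450 = 1.624 mm.
The walls prevent any net length change, so an axial force P (same in every segment) develops. Compatibility: P · Σ Lᵢ/(AᵢEᵢ) = δ_free.
The series flexibility is Σ Lᵢ/(AᵢEᵢ) = 675/(625×72×10³) + 575/(1050×200×10³) + 450/(525×196×10³) = 2.211×10⁻⁵ mm/N.
So P = 1.624 / 2.211×10⁻⁵ = 73.42 kN, tensile.
For the stainless steel segment, free thermal change = 16.3×10⁻⁶×54×450 = 0.3961 mm and elastic change from P = 73420×450/(525×196×10³) = 0.3211 mm; these oppose, so the net change is 0.075 mm (segment shortens).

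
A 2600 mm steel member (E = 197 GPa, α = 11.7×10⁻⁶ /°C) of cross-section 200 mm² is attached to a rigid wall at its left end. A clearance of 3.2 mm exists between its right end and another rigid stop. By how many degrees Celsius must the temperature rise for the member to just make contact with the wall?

ΔT ≈ 105 °C

Contact occurs when the free expansion equals the gap: αΔT L = 3.2 mm.
ΔT = 3.2 / (11.7×10⁻⁶ × 2600) = 105.2 °C.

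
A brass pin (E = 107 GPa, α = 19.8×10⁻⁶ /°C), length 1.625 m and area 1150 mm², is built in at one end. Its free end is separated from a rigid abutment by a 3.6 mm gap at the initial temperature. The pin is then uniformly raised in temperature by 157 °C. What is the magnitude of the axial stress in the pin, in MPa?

If the wall were absent the pin would grow by αΔT L = 19.8×10⁻⁶ × 157 × 1625 = 5.051 mm.
This exceeds the 3.6 mm gap, so the wall pushes back. The portion of expansion that must be recovered elastically is δ_free − gap = 5.051 − 3.6 = 1.451 mm.
That suppressed elongation corresponds to σ = E·Δ/L = 107×10³ × 1.451/1625 = 95.57 MPa.

σ ≈ 95.6 MPa (compressive)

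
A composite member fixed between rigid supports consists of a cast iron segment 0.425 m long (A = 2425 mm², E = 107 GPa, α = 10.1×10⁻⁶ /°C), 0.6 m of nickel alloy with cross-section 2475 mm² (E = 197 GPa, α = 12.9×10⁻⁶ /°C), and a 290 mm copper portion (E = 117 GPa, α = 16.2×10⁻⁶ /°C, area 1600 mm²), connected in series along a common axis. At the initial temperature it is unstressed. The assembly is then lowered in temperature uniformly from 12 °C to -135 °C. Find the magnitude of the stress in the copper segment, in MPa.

With the walls removed the bar would change length by δ_free = Σ αᵢΔT Lᵢ = 10.1×10⁻⁶×147×425 + 12.9×10⁻⁶×147×600 + 16.2×10⁻⁶×147×290 = 2.459 mm.
The walls prevent any net length change, so an axial force P (same in every segment) develops. Compatibility: P · Σ Lᵢ/(AᵢEᵢ) = δ_free.
The series flexibility is Σ Lᵢ/(AᵢEᵢ) = 425/(2425×107×10³) + 600/(2475×197×10³) + 290/(1600×117×10³) = 4.418×10⁻⁶ mm/N.
P = 2.459 / 4.418×10⁻⁶ = 556700 N = 556.7 kN, tensile.
σ_{copper} = P / A = 556700 / 1600 = 347.9 MPa.

σ ≈ 348 MPa (tensile)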